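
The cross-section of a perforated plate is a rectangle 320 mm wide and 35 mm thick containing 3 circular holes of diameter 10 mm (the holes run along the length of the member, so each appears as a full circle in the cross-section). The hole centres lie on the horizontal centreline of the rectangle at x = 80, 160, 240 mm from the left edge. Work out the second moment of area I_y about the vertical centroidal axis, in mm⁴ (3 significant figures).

Treat the section as a set of non-overlapping primitives; coordinates are from the bounding-box lower-left.
Plate: 320 × 35, A = 11 200 mm², x = 160 mm, Ī = 95 573 333 mm⁴.
Hole 1 (subtracted): ⌀10, A = 78.54 mm², x = 80 mm, Ī = 490.87 mm⁴.
Hole 2 (subtracted): ⌀10, A = 78.54 mm², x = 160 mm, Ī = 490.87 mm⁴.
Hole 3 (subtracted): ⌀10, A = 78.54 mm², x = 240 mm, Ī = 490.87 mm⁴.
By symmetry the centroid is at mid-width, x̄ = 160 mm.
Transfer each piece to the vertical centroidal axis using Ī + A·d² with d = x − 160:
  plate: d = 0 mm → contributes +95 573 333 mm⁴
  hole 1: d = -80 mm → contributes −503 146 mm⁴
  hole 2: d = 0 mm → contributes −490.87 mm⁴
  hole 3: d = 80 mm → contributes −503 146 mm⁴
Total I = 94 566 551 mm⁴.

I_y ≈ 9.46 × 10⁷ mm⁴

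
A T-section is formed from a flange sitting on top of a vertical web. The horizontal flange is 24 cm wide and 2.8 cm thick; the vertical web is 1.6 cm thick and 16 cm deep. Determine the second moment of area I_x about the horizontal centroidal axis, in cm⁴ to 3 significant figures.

I_x ≈ 2230 cm⁴

Decompose the section into non-overlapping parts with the origin at the bottom-left of its bounding rectangle.
Flange: 24 × 2.8, A = 67.2 cm², y = 17.4 cm, Ī = 43.904 cm⁴.
Web: 1.6 × 16, A = 25.6 cm², y = 8 cm, Ī = 546.13 cm⁴.
Centroid: ȳ = ΣA·y / ΣA = 14.807 cm.
Transfer each piece to the horizontal centroidal axis using Ī + A·d² with d = y − 14.807:
  flange: d = 2.5931 cm → contributes +495.77 cm⁴
  web: d = -6.8069 cm → contributes +1732.3 cm⁴
Total I = 2 228 cm⁴.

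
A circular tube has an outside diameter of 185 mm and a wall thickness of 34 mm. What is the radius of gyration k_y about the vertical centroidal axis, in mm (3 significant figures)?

Split into non-overlapping primitives; take the origin at the lower-left of the bounding box.
Outer circle: ⌀185, A = 26 880 mm², x = 92.5 mm, Ī = 57 498 539 mm⁴.
Bore (subtracted): ⌀117, A = 10 751 mm², x = 92.5 mm, Ī = 9 198 422 mm⁴.
By symmetry the centroid is at mid-width, x̄ = 92.5 mm.
All pieces are centred on the vertical centroidal axis, so I = ΣĪ (holes subtracted) = 48 300 117 mm⁴.
Radius of gyration: k = √(I/A) = √(48 300 117 / 16 129) = 54.723 mm.

k_y ≈ 54.7 mm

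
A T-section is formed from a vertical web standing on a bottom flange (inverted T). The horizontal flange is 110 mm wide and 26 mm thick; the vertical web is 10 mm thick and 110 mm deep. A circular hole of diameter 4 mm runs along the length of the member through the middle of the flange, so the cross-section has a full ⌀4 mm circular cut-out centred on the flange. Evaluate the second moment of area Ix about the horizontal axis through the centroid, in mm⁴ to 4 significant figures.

Treat the section as a set of non-overlapping primitives; coordinates are from the bounding-box lower-left.
Flange: 110 × 26, A = 2 860 mm², y = 13 mm, Ī = 161 113 mm⁴.
Web: 10 × 110, A = 1 100 mm², y = 81 mm, Ī = 1 109 167 mm⁴.
Hole (subtracted): ⌀4, A = 12.5664 mm², y = 13 mm, Ī = 12.5664 mm⁴.
Centroid: ȳ = ΣA·y / ΣA = 31.949 mm.
Transfer each piece to the horizontal axis through the centroid using Ī + A·d² with d = y − 31.949:
  flange: d = -18.949 mm → contributes +1 188 040 mm⁴
  web: d = 49.051 mm → contributes +3 755 765 mm⁴
  hole: d = -18.949 mm → contributes −4524.71 mm⁴
Total I = 4 939 281 mm⁴.

Ix ≈ 4.939 × 10⁶ mm⁴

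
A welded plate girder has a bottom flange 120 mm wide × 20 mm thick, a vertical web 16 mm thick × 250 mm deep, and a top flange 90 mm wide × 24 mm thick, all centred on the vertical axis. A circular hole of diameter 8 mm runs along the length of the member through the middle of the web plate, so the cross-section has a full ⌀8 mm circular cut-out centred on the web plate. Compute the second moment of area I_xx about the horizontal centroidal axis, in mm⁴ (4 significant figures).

Treat the section as a set of non-overlapping primitives; coordinates are from the bounding-box lower-left.
Bottom plate: 120 × 20, A = 2 400 mm², y = 10 mm, Ī = 80 000 mm⁴.
Web plate: 16 × 250, A = 4 000 mm², y = 145 mm, Ī = 20 833 333 mm⁴.
Top plate: 90 × 24, A = 2 160 mm², y = 282 mm, Ī = 103 680 mm⁴.
Hole (subtracted): ⌀8, A = 50.2655 mm², y = 145 mm, Ī = 201.062 mm⁴.
Centroid: ȳ = ΣA·y / ΣA = 141.7 mm.
Transfer each piece to the horizontal centroidal axis using Ī + A·d² with d = y − 141.7:
  bottom plate: d = -131.7 mm → contributes +41 707 894 mm⁴
  web plate: d = 3.29975 mm → contributes +20 876 887 mm⁴
  top plate: d = 140.3 mm → contributes +42 621 163 mm⁴
  hole: d = 3.29975 mm → contributes −748.37 mm⁴
Total I = 105 205 195 mm⁴.

I_xx ≈ 1.052 × 10⁸ mm⁴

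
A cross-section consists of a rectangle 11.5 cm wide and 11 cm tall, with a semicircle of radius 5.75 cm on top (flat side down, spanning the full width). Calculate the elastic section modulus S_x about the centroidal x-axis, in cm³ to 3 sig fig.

S_x ≈ 416 cm³

Decompose the section into non-overlapping parts with the origin at the bottom-left of its bounding rectangle.
Rectangular body: 11.5 × 11, A = 126.5 cm², y = 5.5 cm, Ī = 1275.5 cm⁴.
Semicircular cap: semicircle r = 5.75, A = 51.934 cm², y = 13.44 cm, Ī = 119.98 cm⁴.
Centroid: ȳ = ΣA·y / ΣA = 7.8111 cm.
Transfer each piece to the centroidal x-axis using Ī + A·d² with d = y − 7.8111:
  rectangular body: d = -2.3111 cm → contributes +1951.2 cm⁴
  semicircular cap: d = 5.6293 cm → contributes +1765.7 cm⁴
Total I = 3716.9 cm⁴.
Extreme fibre distance c = 8.9389 cm; S = I/c = 415.81 cm³.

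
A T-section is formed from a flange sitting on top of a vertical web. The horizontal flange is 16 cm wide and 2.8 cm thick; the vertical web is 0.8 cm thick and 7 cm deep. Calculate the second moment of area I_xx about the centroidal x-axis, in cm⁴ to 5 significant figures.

Decompose the section into non-overlapping parts with the origin at the bottom-left of its bounding rectangle.
Flange: 16 × 2.8, A = 44.8 cm², y = 8.4 cm, Ī = 29.26933 cm⁴.
Web: 0.8 × 7, A = 5.6 cm², y = 3.5 cm, Ī = 22.86667 cm⁴.
Centroid: ȳ = ΣA·y / ΣA = 7.855556 cm.
Transfer each piece to the centroidal x-axis using Ī + A·d² with d = y − 7.855556:
  flange: d = 0.5444444 cm → contributes +42.54894 cm⁴
  web: d = -4.355556 cm → contributes +129.1035 cm⁴
Total I = 171.6524 cm⁴.

I_xx ≈ 171.65 cm⁴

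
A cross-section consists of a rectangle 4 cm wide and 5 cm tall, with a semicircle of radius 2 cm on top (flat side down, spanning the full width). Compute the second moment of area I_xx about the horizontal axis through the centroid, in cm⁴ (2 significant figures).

I_xx ≈ 97 cm⁴

Treat the section as a set of non-overlapping primitives; coordinates are from the bounding-box lower-left.
Rectangular body: 4 × 5, A = 20 cm², y = 2.5 cm, Ī = 41.67 cm⁴.
Semicircular cap: semicircle r = 2, A = 6.283 cm², y = 5.849 cm, Ī = 1.756 cm⁴.
Centroid: ȳ = ΣA·y / ΣA = 3.301 cm.
Transfer each piece to the horizontal axis through the centroid using Ī + A·d² with d = y − 3.301:
  rectangular body: d = -0.8006 cm → contributes +54.48 cm⁴
  semicircular cap: d = 2.548 cm → contributes +42.56 cm⁴
Total I = 97.04 cm⁴.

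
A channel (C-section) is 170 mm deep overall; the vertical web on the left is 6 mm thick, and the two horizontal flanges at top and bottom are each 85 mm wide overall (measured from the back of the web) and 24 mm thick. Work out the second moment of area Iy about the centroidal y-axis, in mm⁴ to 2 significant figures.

Iy ≈ 3.4 × 10⁶ mm⁴

Break the section into simple shapes (no overlaps), measuring from the bottom-left corner of the bounding box.
Web: 6 × 170, A = 1 020 mm², x = 3 mm, Ī = 3 060 mm⁴.
Top flange (beyond web): 79 × 24, A = 1 896 mm², x = 45.5 mm, Ī = 986 078 mm⁴.
Bottom flange (beyond web): 79 × 24, A = 1 896 mm², x = 45.5 mm, Ī = 986 078 mm⁴.
Centroid: x̄ = ΣA·x / ΣA = 36.49 mm.
Transfer each piece to the centroidal y-axis using Ī + A·d² with d = x − 36.49:
  web: d = -33.49 mm → contributes +1 147 159 mm⁴
  top flange (beyond web): d = 9.009 mm → contributes +1 139 952 mm⁴
  bottom flange (beyond web): d = 9.009 mm → contributes +1 139 952 mm⁴
Total I = 3 427 063 mm⁴.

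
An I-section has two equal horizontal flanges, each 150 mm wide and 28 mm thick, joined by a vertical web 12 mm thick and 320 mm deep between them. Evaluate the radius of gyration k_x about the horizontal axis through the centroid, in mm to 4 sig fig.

k_x ≈ 153.3 mm

Break the section into simple shapes (no overlaps), measuring from the bottom-left corner of the bounding box.
Bottom flange: 150 × 28, A = 4 200 mm², y = 14 mm, Ī = 274 400 mm⁴.
Web: 12 × 320, A = 3 840 mm², y = 188 mm, Ī = 32 768 000 mm⁴.
Top flange: 150 × 28, A = 4 200 mm², y = 362 mm, Ī = 274 400 mm⁴.
By symmetry the centroid is at mid-height, ȳ = 188 mm.
Transfer each piece to the horizontal axis through the centroid using Ī + A·d² with d = y − 188:
  bottom flange: d = -174 mm → contributes +127 433 600 mm⁴
  web: d = 0 mm → contributes +32 768 000 mm⁴
  top flange: d = 174 mm → contributes +127 433 600 mm⁴
Total I = 287 635 200 mm⁴.
Radius of gyration: k = √(I/A) = √(287 635 200 / 12 240) = 153.296 mm.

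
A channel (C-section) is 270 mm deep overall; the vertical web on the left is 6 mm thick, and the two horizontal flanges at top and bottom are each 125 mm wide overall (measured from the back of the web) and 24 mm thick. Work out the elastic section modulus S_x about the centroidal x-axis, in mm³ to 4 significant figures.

Split into non-overlapping primitives; take the origin at the lower-left of the bounding box.
Web: 6 × 270, A = 1 620 mm², y = 135 mm, Ī = 9 841 500 mm⁴.
Top flange (beyond web): 119 × 24, A = 2 856 mm², y = 258 mm, Ī = 137 088 mm⁴.
Bottom flange (beyond web): 119 × 24, A = 2 856 mm², y = 12 mm, Ī = 137 088 mm⁴.
By symmetry the centroid is at mid-height, ȳ = 135 mm.
Transfer each piece to the centroidal x-axis using Ī + A·d² with d = y − 135:
  web: d = 0 mm → contributes +9 841 500 mm⁴
  top flange (beyond web): d = 123 mm → contributes +43 345 512 mm⁴
  bottom flange (beyond web): d = -123 mm → contributes +43 345 512 mm⁴
Total I = 96 532 524 mm⁴.
Extreme fibre distance c = 135 mm; S = I/c = 715 056 mm³.

S_x ≈ 7.151 × 10⁵ mm³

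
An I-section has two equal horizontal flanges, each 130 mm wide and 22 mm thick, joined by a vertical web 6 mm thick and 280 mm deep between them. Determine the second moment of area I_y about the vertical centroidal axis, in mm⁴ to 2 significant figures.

Treat the section as a set of non-overlapping primitives; coordinates are from the bounding-box lower-left.
Bottom flange: 130 × 22, A = 2 860 mm², x = 65 mm, Ī = 4 027 833 mm⁴.
Web: 6 × 280, A = 1 680 mm², x = 65 mm, Ī = 5 040 mm⁴.
Top flange: 130 × 22, A = 2 860 mm², x = 65 mm, Ī = 4 027 833 mm⁴.
By symmetry the centroid is at mid-width, x̄ = 65 mm.
All pieces are centred on the vertical centroidal axis, so I = ΣĪ = 8 060 707 mm⁴.

I_y ≈ 8.1 × 10⁶ mm⁴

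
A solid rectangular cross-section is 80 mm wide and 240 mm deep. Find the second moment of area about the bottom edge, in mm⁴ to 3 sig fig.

The section: 80 × 240, A = 19 200 mm², y = 120 mm, Ī = 92 160 000 mm⁴.
Transfer it to the base of the section using Ī + A·d² with d = y − 0:
  the section: d = 120 mm → contributes +368 640 000 mm⁴
Total I = 368 640 000 mm⁴.

I_base ≈ 3.69 × 10⁸ mm⁴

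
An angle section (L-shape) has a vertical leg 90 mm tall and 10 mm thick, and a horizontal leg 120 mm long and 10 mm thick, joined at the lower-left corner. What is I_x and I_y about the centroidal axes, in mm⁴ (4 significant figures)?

I_x ≈ 1.409 × 10⁶ mm⁴, I_y ≈ 2.899 × 10⁶ mm⁴

Split into non-overlapping primitives; take the origin at the lower-left of the bounding box.
Vertical leg: 10 × 90, A = 900 mm², y = 45 mm, Ī = 607 500 mm⁴.
Horizontal leg (remainder): 110 × 10, A = 1 100 mm², y = 5 mm, Ī = 9166.67 mm⁴.
Centroid: ȳ = ΣA·y / ΣA = 23 mm.
Transfer each piece to the centroidal x-axis using Ī + A·d² with d = y − 23:
  vertical leg: d = 22 mm → contributes +1 043 100 mm⁴
  horizontal leg (remainder): d = -18 mm → contributes +365 567 mm⁴
Total I = 1 408 667 mm⁴.
For the y-axis: x̄ = 38 mm.
Repeating about the centroidal y-axis gives I_y = 2 898 667 mm⁴.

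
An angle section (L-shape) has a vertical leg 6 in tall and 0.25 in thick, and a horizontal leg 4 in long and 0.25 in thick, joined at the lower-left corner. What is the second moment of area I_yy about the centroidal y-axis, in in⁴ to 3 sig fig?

Treat the section as a set of non-overlapping primitives; coordinates are from the bounding-box lower-left.
Vertical leg: 0.25 × 6, A = 1.5 in², x = 0.125 in, Ī = 0.0078125 in⁴.
Horizontal leg (remainder): 3.75 × 0.25, A = 0.9375 in², x = 2.125 in, Ī = 1.0986 in⁴.
Centroid: x̄ = ΣA·x / ΣA = 0.89423 in.
Transfer each piece to the centroidal y-axis using Ī + A·d² with d = x − 0.89423:
  vertical leg: d = -0.76923 in → contributes +0.89539 in⁴
  horizontal leg (remainder): d = 1.2308 in → contributes +2.5188 in⁴
Total I = 3.4141 in⁴.

I_yy ≈ 3.41 in⁴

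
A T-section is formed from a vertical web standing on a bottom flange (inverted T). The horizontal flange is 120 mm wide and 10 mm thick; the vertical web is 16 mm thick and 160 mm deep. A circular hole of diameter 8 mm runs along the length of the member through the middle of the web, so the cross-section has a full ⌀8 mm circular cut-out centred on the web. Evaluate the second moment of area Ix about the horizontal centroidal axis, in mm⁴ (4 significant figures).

Break the section into simple shapes (no overlaps), measuring from the bottom-left corner of the bounding box.
Flange: 120 × 10, A = 1 200 mm², y = 5 mm, Ī = 10 000 mm⁴.
Web: 16 × 160, A = 2 560 mm², y = 90 mm, Ī = 5 461 333 mm⁴.
Hole (subtracted): ⌀8, A = 50.2655 mm², y = 90 mm, Ī = 201.062 mm⁴.
Centroid: ȳ = ΣA·y / ΣA = 62.5048 mm.
Transfer each piece to the horizontal centroidal axis using Ī + A·d² with d = y − 62.5048:
  flange: d = -57.5048 mm → contributes +3 978 158 mm⁴
  web: d = 27.4952 mm → contributes +7 396 662 mm⁴
  hole: d = 27.4952 mm → contributes −38201.1 mm⁴
Total I = 11 336 619 mm⁴.

Ix ≈ 1.134 × 10⁷ mm⁴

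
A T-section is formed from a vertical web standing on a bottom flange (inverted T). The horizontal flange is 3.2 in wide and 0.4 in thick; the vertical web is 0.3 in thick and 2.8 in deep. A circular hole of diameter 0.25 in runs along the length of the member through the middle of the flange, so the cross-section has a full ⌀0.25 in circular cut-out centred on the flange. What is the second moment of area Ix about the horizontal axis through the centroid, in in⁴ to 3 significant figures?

Break the section into simple shapes (no overlaps), measuring from the bottom-left corner of the bounding box.
Flange: 3.2 × 0.4, A = 1.28 in², y = 0.2 in, Ī = 0.017067 in⁴.
Web: 0.3 × 2.8, A = 0.84 in², y = 1.8 in, Ī = 0.5488 in⁴.
Hole (subtracted): ⌀0.25, A = 0.049087 in², y = 0.2 in, Ī = 0.00019175 in⁴.
Centroid: ȳ = ΣA·y / ΣA = 0.84899 in.
Transfer each piece to the horizontal axis through the centroid using Ī + A·d² with d = y − 0.84899:
  flange: d = -0.64899 in → contributes +0.55619 in⁴
  web: d = 0.95101 in → contributes +1.3085 in⁴
  hole: d = -0.64899 in → contributes −0.020867 in⁴
Total I = 1.8438 in⁴.

Ix ≈ 1.84 in⁴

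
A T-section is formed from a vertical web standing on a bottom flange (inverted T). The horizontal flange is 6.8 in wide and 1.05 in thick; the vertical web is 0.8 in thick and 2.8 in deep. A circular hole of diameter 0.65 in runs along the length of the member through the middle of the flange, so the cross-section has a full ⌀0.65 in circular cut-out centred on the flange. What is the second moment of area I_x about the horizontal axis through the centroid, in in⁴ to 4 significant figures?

Break the section into simple shapes (no overlaps), measuring from the bottom-left corner of the bounding box.
Flange: 6.8 × 1.05, A = 7.14 in², y = 0.525 in, Ī = 0.655988 in⁴.
Web: 0.8 × 2.8, A = 2.24 in², y = 2.45 in, Ī = 1.46347 in⁴.
Hole (subtracted): ⌀0.65, A = 0.331831 in², y = 0.525 in, Ī = 0.00876241 in⁴.
Centroid: ȳ = ΣA·y / ΣA = 1.00156 in.
Transfer each piece to the horizontal axis through the centroid using Ī + A·d² with d = y − 1.00156:
  flange: d = -0.47656 in → contributes +2.27755 in⁴
  web: d = 1.44844 in → contributes +6.16294 in⁴
  hole: d = -0.47656 in → contributes −0.0841244 in⁴
Total I = 8.35636 in⁴.

I_x ≈ 8.356 in⁴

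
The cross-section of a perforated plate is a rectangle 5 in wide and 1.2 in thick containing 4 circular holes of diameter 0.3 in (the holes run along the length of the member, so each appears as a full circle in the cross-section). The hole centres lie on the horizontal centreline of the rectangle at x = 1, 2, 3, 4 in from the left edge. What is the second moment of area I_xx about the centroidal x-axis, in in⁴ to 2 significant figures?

Split into non-overlapping primitives; take the origin at the lower-left of the bounding box.
Plate: 5 × 1.2, A = 6 in², y = 0.6 in, Ī = 0.72 in⁴.
Hole 1 (subtracted): ⌀0.3, A = 0.07069 in², y = 0.6 in, Ī = 0.0003976 in⁴.
Hole 2 (subtracted): ⌀0.3, A = 0.07069 in², y = 0.6 in, Ī = 0.0003976 in⁴.
Hole 3 (subtracted): ⌀0.3, A = 0.07069 in², y = 0.6 in, Ī = 0.0003976 in⁴.
Hole 4 (subtracted): ⌀0.3, A = 0.07069 in², y = 0.6 in, Ī = 0.0003976 in⁴.
By symmetry the centroid is at mid-height, ȳ = 0.6 in.
All pieces are centred on the centroidal x-axis, so I = ΣĪ (holes subtracted) = 0.7184 in⁴.

I_xx ≈ 0.72 in⁴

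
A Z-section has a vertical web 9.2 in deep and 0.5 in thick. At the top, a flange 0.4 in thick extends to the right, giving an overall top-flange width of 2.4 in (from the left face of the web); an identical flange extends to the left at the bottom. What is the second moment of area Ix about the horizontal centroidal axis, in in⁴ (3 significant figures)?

Decompose the section into non-overlapping parts with the origin at the bottom-left of its bounding rectangle.
Web: 0.5 × 9.2, A = 4.6 in², y = 4.6 in, Ī = 32.445 in⁴.
Top flange (beyond web): 1.9 × 0.4, A = 0.76 in², y = 9 in, Ī = 0.010133 in⁴.
Bottom flange (beyond web): 1.9 × 0.4, A = 0.76 in², y = 0.2 in, Ī = 0.010133 in⁴.
Centroid: ȳ = ΣA·y / ΣA = 4.6 in.
Transfer each piece to the horizontal centroidal axis using Ī + A·d² with d = y − 4.6:
  web: d = 0 in → contributes +32.445 in⁴
  top flange (beyond web): d = 4.4 in → contributes +14.724 in⁴
  bottom flange (beyond web): d = -4.4 in → contributes +14.724 in⁴
Total I = 61.893 in⁴.

Ix ≈ 61.9 in⁴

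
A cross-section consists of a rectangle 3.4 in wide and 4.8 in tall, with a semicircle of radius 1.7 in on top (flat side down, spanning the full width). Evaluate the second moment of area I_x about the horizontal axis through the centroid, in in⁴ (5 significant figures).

I_x ≈ 66.858 in⁴

Break the section into simple shapes (no overlaps), measuring from the bottom-left corner of the bounding box.
Rectangular body: 3.4 × 4.8, A = 16.32 in², y = 2.4 in, Ī = 31.3344 in⁴.
Semicircular cap: semicircle r = 1.7, A = 4.539601 in², y = 5.521502 in, Ī = 0.9167011 in⁴.
Centroid: ȳ = ΣA·y / ΣA = 3.079322 in.
Transfer each piece to the horizontal axis through the centroid using Ī + A·d² with d = y − 3.079322:
  rectangular body: d = -0.6793215 in → contributes +38.86572 in⁴
  semicircular cap: d = 2.442181 in → contributes +27.99201 in⁴
Total I = 66.85772 in⁴.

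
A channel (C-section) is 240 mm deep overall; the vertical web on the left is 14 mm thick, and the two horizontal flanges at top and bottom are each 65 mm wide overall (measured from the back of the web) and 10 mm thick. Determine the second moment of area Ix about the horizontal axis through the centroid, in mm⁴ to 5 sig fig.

Ix ≈ 2.9626 × 10⁷ mm⁴

Split into non-overlapping primitives; take the origin at the lower-left of the bounding box.
Web: 14 × 240, A = 3 360 mm², y = 120 mm, Ī = 16 128 000 mm⁴.
Top flange (beyond web): 51 × 10, A = 510 mm², y = 235 mm, Ī = 4 250 mm⁴.
Bottom flange (beyond web): 51 × 10, A = 510 mm², y = 5 mm, Ī = 4 250 mm⁴.
By symmetry the centroid is at mid-height, ȳ = 120 mm.
Transfer each piece to the horizontal axis through the centroid using Ī + A·d² with d = y − 120:
  web: d = 0 mm → contributes +16 128 000 mm⁴
  top flange (beyond web): d = 115 mm → contributes +6 749 000 mm⁴
  bottom flange (beyond web): d = -115 mm → contributes +6 749 000 mm⁴
Total I = 29 626 000 mm⁴.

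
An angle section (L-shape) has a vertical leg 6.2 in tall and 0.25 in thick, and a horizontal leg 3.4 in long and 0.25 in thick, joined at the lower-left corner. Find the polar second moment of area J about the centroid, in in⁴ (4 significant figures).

Break the section into simple shapes (no overlaps), measuring from the bottom-left corner of the bounding box.
Vertical leg: 0.25 × 6.2, A = 1.55 in², y = 3.1 in, Ī = 4.96517 in⁴.
Horizontal leg (remainder): 3.15 × 0.25, A = 0.7875 in², y = 0.125 in, Ī = 0.00410156 in⁴.
Centroid: ȳ = ΣA·y / ΣA = 2.09773 in.
Transfer each piece to the centroidal x-axis using Ī + A·d² with d = y − 2.09773:
  vertical leg: d = 1.00227 in → contributes +6.52222 in⁴
  horizontal leg (remainder): d = -1.97273 in → contributes +3.06878 in⁴
Total I = 9.591 in⁴.
For the y-axis: x̄ = 0.697727 in.
Repeating about the centroidal y-axis gives I_y = 2.16837 in⁴.
Polar second moment: J = I_x + I_y = 11.7594 in⁴.

J ≈ 11.76 in⁴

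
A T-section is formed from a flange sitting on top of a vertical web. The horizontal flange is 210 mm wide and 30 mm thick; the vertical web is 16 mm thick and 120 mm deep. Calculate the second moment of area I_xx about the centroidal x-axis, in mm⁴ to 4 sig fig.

I_xx ≈ 1.105 × 10⁷ mm⁴

Split into non-overlapping primitives; take the origin at the lower-left of the bounding box.
Flange: 210 × 30, A = 6 300 mm², y = 135 mm, Ī = 472 500 mm⁴.
Web: 16 × 120, A = 1 920 mm², y = 60 mm, Ī = 2 304 000 mm⁴.
Centroid: ȳ = ΣA·y / ΣA = 117.482 mm.
Transfer each piece to the centroidal x-axis using Ī + A·d² with d = y − 117.482:
  flange: d = 17.5182 mm → contributes +2 405 901 mm⁴
  web: d = -57.4818 mm → contributes +8 647 971 mm⁴
Total I = 11 053 872 mm⁴.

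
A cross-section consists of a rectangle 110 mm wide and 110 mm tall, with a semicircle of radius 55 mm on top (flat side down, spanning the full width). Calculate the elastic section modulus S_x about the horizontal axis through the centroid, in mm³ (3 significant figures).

Split into non-overlapping primitives; take the origin at the lower-left of the bounding box.
Rectangular body: 110 × 110, A = 12 100 mm², y = 55 mm, Ī = 12 200 833 mm⁴.
Semicircular cap: semicircle r = 55, A = 4751.7 mm², y = 133.34 mm, Ī = 1 004 345 mm⁴.
Centroid: ȳ = ΣA·y / ΣA = 77.09 mm.
Transfer each piece to the horizontal axis through the centroid using Ī + A·d² with d = y − 77.09:
  rectangular body: d = -22.09 mm → contributes +18 105 398 mm⁴
  semicircular cap: d = 56.252 mm → contributes +16 040 196 mm⁴
Total I = 34 145 595 mm⁴.
Extreme fibre distance c = 87.91 mm; S = I/c = 388 417 mm³.

S_x ≈ 3.88 × 10⁵ mm³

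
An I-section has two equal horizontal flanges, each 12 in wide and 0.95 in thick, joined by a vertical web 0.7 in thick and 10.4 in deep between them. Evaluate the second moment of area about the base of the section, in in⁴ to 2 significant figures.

Decompose the section into non-overlapping parts with the origin at the bottom-left of its bounding rectangle.
Bottom flange: 12 × 0.95, A = 11.4 in², y = 0.475 in, Ī = 0.8574 in⁴.
Web: 0.7 × 10.4, A = 7.28 in², y = 6.15 in, Ī = 65.62 in⁴.
Top flange: 12 × 0.95, A = 11.4 in², y = 11.83 in, Ī = 0.8574 in⁴.
Transfer each piece to the base of the section using Ī + A·d² with d = y − 0:
  bottom flange: d = 0.475 in → contributes +3.43 in⁴
  web: d = 6.15 in → contributes +341 in⁴
  top flange: d = 11.83 in → contributes +1 595 in⁴
Total I = 1 939 in⁴.

I_base ≈ 1900 in⁴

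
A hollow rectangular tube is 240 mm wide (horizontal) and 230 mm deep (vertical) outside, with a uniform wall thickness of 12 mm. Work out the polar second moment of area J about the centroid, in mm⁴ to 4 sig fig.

J ≈ 1.779 × 10⁸ mm⁴

Break the section into simple shapes (no overlaps), measuring from the bottom-left corner of the bounding box.
Outer rectangle: 240 × 230, A = 55 200 mm², y = 115 mm, Ī = 243 340 000 mm⁴.
Inner void (subtracted): 216 × 206, A = 44 496 mm², y = 115 mm, Ī = 157 352 688 mm⁴.
By symmetry the centroid is at mid-height, ȳ = 115 mm.
All pieces are centred on the centroidal x-axis, so I = ΣĪ (holes subtracted) = 85 987 312 mm⁴.
Repeating about the centroidal y-axis gives I_y = 91 959 552 mm⁴.
Polar second moment: J = I_x + I_y = 177 946 864 mm⁴.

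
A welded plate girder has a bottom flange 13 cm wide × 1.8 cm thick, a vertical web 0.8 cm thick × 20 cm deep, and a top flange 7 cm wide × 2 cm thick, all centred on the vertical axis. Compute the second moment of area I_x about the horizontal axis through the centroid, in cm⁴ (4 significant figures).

Treat the section as a set of non-overlapping primitives; coordinates are from the bounding-box lower-left.
Bottom plate: 13 × 1.8, A = 23.4 cm², y = 0.9 cm, Ī = 6.318 cm⁴.
Web plate: 0.8 × 20, A = 16 cm², y = 11.8 cm, Ī = 533.333 cm⁴.
Top plate: 7 × 2, A = 14 cm², y = 22.8 cm, Ī = 4.66667 cm⁴.
Centroid: ȳ = ΣA·y / ΣA = 9.90749 cm.
Transfer each piece to the horizontal axis through the centroid using Ī + A·d² with d = y − 9.90749:
  bottom plate: d = -9.00749 cm → contributes +1904.87 cm⁴
  web plate: d = 1.89251 cm → contributes +590.639 cm⁴
  top plate: d = 12.8925 cm → contributes +2331.7 cm⁴
Total I = 4827.22 cm⁴.

I_x ≈ 4827 cm⁴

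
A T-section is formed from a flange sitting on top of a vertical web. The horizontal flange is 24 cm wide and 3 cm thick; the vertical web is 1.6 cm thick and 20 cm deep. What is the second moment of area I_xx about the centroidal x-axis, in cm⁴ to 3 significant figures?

Split into non-overlapping primitives; take the origin at the lower-left of the bounding box.
Flange: 24 × 3, A = 72 cm², y = 21.5 cm, Ī = 54 cm⁴.
Web: 1.6 × 20, A = 32 cm², y = 10 cm, Ī = 1066.7 cm⁴.
Centroid: ȳ = ΣA·y / ΣA = 17.962 cm.
Transfer each piece to the centroidal x-axis using Ī + A·d² with d = y − 17.962:
  flange: d = 3.5385 cm → contributes +955.49 cm⁴
  web: d = -7.9615 cm → contributes +3 095 cm⁴
Total I = 4050.5 cm⁴.

I_xx ≈ 4050 cm⁴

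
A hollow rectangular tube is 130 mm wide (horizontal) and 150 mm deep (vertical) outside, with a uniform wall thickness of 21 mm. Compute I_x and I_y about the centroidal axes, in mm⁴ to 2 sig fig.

Treat the section as a set of non-overlapping primitives; coordinates are from the bounding-box lower-left.
Outer rectangle: 130 × 150, A = 19 500 mm², y = 75 mm, Ī = 36 562 500 mm⁴.
Inner void (subtracted): 88 × 108, A = 9 504 mm², y = 75 mm, Ī = 9 237 888 mm⁴.
By symmetry the centroid is at mid-height, ȳ = 75 mm.
All pieces are centred on the centroidal x-axis, so I = ΣĪ (holes subtracted) = 27 324 612 mm⁴.
Repeating about the centroidal y-axis gives I_y = 21 329 252 mm⁴.

I_x ≈ 2.7 × 10⁷ mm⁴, I_y ≈ 2.1 × 10⁷ mm⁴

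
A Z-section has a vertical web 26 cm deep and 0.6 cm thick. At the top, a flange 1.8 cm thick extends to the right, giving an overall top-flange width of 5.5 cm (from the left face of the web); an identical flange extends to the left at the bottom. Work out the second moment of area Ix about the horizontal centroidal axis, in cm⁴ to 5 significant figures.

Ix ≈ 3466.2 cm⁴

Decompose the section into non-overlapping parts with the origin at the bottom-left of its bounding rectangle.
Web: 0.6 × 26, A = 15.6 cm², y = 13 cm, Ī = 878.8 cm⁴.
Top flange (beyond web): 4.9 × 1.8, A = 8.82 cm², y = 25.1 cm, Ī = 2.3814 cm⁴.
Bottom flange (beyond web): 4.9 × 1.8, A = 8.82 cm², y = 0.9 cm, Ī = 2.3814 cm⁴.
Centroid: ȳ = ΣA·y / ΣA = 13 cm.
Transfer each piece to the horizontal centroidal axis using Ī + A·d² with d = y − 13:
  web: d = 0 cm → contributes +878.8 cm⁴
  top flange (beyond web): d = 12.1 cm → contributes +1293.718 cm⁴
  bottom flange (beyond web): d = -12.1 cm → contributes +1293.718 cm⁴
Total I = 3466.235 cm⁴.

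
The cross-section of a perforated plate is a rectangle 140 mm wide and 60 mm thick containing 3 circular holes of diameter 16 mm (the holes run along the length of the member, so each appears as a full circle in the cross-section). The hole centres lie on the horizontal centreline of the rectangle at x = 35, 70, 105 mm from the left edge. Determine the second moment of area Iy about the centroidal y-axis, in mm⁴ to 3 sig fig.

Iy ≈ 1.32 × 10⁷ mm⁴

Split into non-overlapping primitives; take the origin at the lower-left of the bounding box.
Plate: 140 × 60, A = 8 400 mm², x = 70 mm, Ī = 13 720 000 mm⁴.
Hole 1 (subtracted): ⌀16, A = 201.06 mm², x = 35 mm, Ī = 3 217 mm⁴.
Hole 2 (subtracted): ⌀16, A = 201.06 mm², x = 70 mm, Ī = 3 217 mm⁴.
Hole 3 (subtracted): ⌀16, A = 201.06 mm², x = 105 mm, Ī = 3 217 mm⁴.
By symmetry the centroid is at mid-width, x̄ = 70 mm.
Transfer each piece to the centroidal y-axis using Ī + A·d² with d = x − 70:
  plate: d = 0 mm → contributes +13 720 000 mm⁴
  hole 1: d = -35 mm → contributes −249 518 mm⁴
  hole 2: d = 0 mm → contributes −3 217 mm⁴
  hole 3: d = 35 mm → contributes −249 518 mm⁴
Total I = 13 217 747 mm⁴.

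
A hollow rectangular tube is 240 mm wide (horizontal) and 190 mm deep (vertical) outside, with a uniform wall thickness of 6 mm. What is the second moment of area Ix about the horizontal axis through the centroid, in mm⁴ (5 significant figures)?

Ix ≈ 3.0025 × 10⁷ mm⁴

Break the section into simple shapes (no overlaps), measuring from the bottom-left corner of the bounding box.
Outer rectangle: 240 × 190, A = 45 600 mm², y = 95 mm, Ī = 137 180 000 mm⁴.
Inner void (subtracted): 228 × 178, A = 40 584 mm², y = 95 mm, Ī = 107 155 288 mm⁴.
By symmetry the centroid is at mid-height, ȳ = 95 mm.
All pieces are centred on the horizontal axis through the centroid, so I = ΣĪ (holes subtracted) = 30 024 712 mm⁴.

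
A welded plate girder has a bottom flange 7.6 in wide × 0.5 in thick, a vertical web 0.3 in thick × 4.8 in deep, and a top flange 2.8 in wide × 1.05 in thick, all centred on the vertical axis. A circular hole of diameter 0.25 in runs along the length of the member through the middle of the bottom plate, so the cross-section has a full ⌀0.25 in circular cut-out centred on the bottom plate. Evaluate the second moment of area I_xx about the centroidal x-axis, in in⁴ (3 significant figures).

Decompose the section into non-overlapping parts with the origin at the bottom-left of its bounding rectangle.
Bottom plate: 7.6 × 0.5, A = 3.8 in², y = 0.25 in, Ī = 0.079167 in⁴.
Web plate: 0.3 × 4.8, A = 1.44 in², y = 2.9 in, Ī = 2.7648 in⁴.
Top plate: 2.8 × 1.05, A = 2.94 in², y = 5.825 in, Ī = 0.27011 in⁴.
Hole (subtracted): ⌀0.25, A = 0.049087 in², y = 0.25 in, Ī = 0.00019175 in⁴.
Centroid: ȳ = ΣA·y / ΣA = 2.7351 in.
Transfer each piece to the centroidal x-axis using Ī + A·d² with d = y − 2.7351:
  bottom plate: d = -2.4851 in → contributes +23.548 in⁴
  web plate: d = 0.16485 in → contributes +2.8039 in⁴
  top plate: d = 3.0899 in → contributes +28.339 in⁴
  hole: d = -2.4851 in → contributes −0.30335 in⁴
Total I = 54.387 in⁴.

I_xx ≈ 54.4 in⁴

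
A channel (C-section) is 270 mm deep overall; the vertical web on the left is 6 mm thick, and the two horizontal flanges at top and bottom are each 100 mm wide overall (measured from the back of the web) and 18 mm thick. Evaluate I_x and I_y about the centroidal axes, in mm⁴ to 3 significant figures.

I_x ≈ 6.37 × 10⁷ mm⁴, I_y ≈ 5.24 × 10⁶ mm⁴

Break the section into simple shapes (no overlaps), measuring from the bottom-left corner of the bounding box.
Web: 6 × 270, A = 1 620 mm², y = 135 mm, Ī = 9 841 500 mm⁴.
Top flange (beyond web): 94 × 18, A = 1 692 mm², y = 261 mm, Ī = 45 684 mm⁴.
Bottom flange (beyond web): 94 × 18, A = 1 692 mm², y = 9 mm, Ī = 45 684 mm⁴.
By symmetry the centroid is at mid-height, ȳ = 135 mm.
Transfer each piece to the centroidal x-axis using Ī + A·d² with d = y − 135:
  web: d = 0 mm → contributes +9 841 500 mm⁴
  top flange (beyond web): d = 126 mm → contributes +26 907 876 mm⁴
  bottom flange (beyond web): d = -126 mm → contributes +26 907 876 mm⁴
Total I = 63 657 252 mm⁴.
For the y-axis: x̄ = 36.813 mm.
Repeating about the centroidal y-axis gives I_y = 5 235 461 mm⁴.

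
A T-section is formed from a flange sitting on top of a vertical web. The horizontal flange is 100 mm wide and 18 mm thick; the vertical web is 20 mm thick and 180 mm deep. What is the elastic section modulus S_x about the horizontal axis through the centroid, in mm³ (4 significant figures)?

S_x ≈ 1.750 × 10⁵ mm³

Break the section into simple shapes (no overlaps), measuring from the bottom-left corner of the bounding box.
Flange: 100 × 18, A = 1 800 mm², y = 189 mm, Ī = 48 600 mm⁴.
Web: 20 × 180, A = 3 600 mm², y = 90 mm, Ī = 9 720 000 mm⁴.
Centroid: ȳ = ΣA·y / ΣA = 123 mm.
Transfer each piece to the horizontal axis through the centroid using Ī + A·d² with d = y − 123:
  flange: d = 66 mm → contributes +7 889 400 mm⁴
  web: d = -33 mm → contributes +13 640 400 mm⁴
Total I = 21 529 800 mm⁴.
Extreme fibre distance c = 123 mm; S = I/c = 175 039 mm³.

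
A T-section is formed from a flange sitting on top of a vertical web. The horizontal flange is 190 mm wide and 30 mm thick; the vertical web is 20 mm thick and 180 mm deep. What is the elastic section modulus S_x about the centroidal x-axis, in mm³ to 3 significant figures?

S_x ≈ 2.23 × 10⁵ mm³

Treat the section as a set of non-overlapping primitives; coordinates are from the bounding-box lower-left.
Flange: 190 × 30, A = 5 700 mm², y = 195 mm, Ī = 427 500 mm⁴.
Web: 20 × 180, A = 3 600 mm², y = 90 mm, Ī = 9 720 000 mm⁴.
Centroid: ȳ = ΣA·y / ΣA = 154.35 mm.
Transfer each piece to the centroidal x-axis using Ī + A·d² with d = y − 154.35:
  flange: d = 40.645 mm → contributes +9 844 066 mm⁴
  web: d = -64.355 mm → contributes +24 629 563 mm⁴
Total I = 34 473 629 mm⁴.
Extreme fibre distance c = 154.35 mm; S = I/c = 223 340 mm³.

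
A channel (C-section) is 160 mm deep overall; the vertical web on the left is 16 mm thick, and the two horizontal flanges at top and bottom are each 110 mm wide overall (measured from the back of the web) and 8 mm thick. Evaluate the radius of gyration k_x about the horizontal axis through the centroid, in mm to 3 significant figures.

k_x ≈ 59.0 mm

Break the section into simple shapes (no overlaps), measuring from the bottom-left corner of the bounding box.
Web: 16 × 160, A = 2 560 mm², y = 80 mm, Ī = 5 461 333 mm⁴.
Top flange (beyond web): 94 × 8, A = 752 mm², y = 156 mm, Ī = 4010.7 mm⁴.
Bottom flange (beyond web): 94 × 8, A = 752 mm², y = 4 mm, Ī = 4010.7 mm⁴.
By symmetry the centroid is at mid-height, ȳ = 80 mm.
Transfer each piece to the horizontal axis through the centroid using Ī + A·d² with d = y − 80:
  web: d = 0 mm → contributes +5 461 333 mm⁴
  top flange (beyond web): d = 76 mm → contributes +4 347 563 mm⁴
  bottom flange (beyond web): d = -76 mm → contributes +4 347 563 mm⁴
Total I = 14 156 459 mm⁴.
Radius of gyration: k = √(I/A) = √(14 156 459 / 4 064) = 59.02 mm.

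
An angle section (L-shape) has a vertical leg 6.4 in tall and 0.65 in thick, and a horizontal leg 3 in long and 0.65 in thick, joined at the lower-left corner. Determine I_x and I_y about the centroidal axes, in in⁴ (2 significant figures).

Break the section into simple shapes (no overlaps), measuring from the bottom-left corner of the bounding box.
Vertical leg: 0.65 × 6.4, A = 4.16 in², y = 3.2 in, Ī = 14.2 in⁴.
Horizontal leg (remainder): 2.35 × 0.65, A = 1.528 in², y = 0.325 in, Ī = 0.05378 in⁴.
Centroid: ȳ = ΣA·y / ΣA = 2.428 in.
Transfer each piece to the centroidal x-axis using Ī + A·d² with d = y − 2.428:
  vertical leg: d = 0.7721 in → contributes +16.68 in⁴
  horizontal leg (remainder): d = -2.103 in → contributes +6.808 in⁴
Total I = 23.49 in⁴.
For the y-axis: x̄ = 0.7279 in.
Repeating about the centroidal y-axis gives I_y = 3.363 in⁴.

I_x ≈ 23 in⁴, I_y ≈ 3.4 in⁴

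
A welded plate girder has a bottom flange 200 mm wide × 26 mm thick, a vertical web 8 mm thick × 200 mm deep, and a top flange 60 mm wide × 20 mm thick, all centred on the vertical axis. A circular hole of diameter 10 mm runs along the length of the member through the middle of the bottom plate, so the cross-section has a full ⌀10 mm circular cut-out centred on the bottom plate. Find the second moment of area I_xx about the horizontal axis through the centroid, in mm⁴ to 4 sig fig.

Decompose the section into non-overlapping parts with the origin at the bottom-left of its bounding rectangle.
Bottom plate: 200 × 26, A = 5 200 mm², y = 13 mm, Ī = 292 933 mm⁴.
Web plate: 8 × 200, A = 1 600 mm², y = 126 mm, Ī = 5 333 333 mm⁴.
Top plate: 60 × 20, A = 1 200 mm², y = 236 mm, Ī = 40 000 mm⁴.
Hole (subtracted): ⌀10, A = 78.5398 mm², y = 13 mm, Ī = 490.874 mm⁴.
Centroid: ȳ = ΣA·y / ΣA = 69.6057 mm.
Transfer each piece to the horizontal axis through the centroid using Ī + A·d² with d = y − 69.6057:
  bottom plate: d = -56.6057 mm → contributes +16 954 816 mm⁴
  web plate: d = 56.3943 mm → contributes +10 421 836 mm⁴
  top plate: d = 166.394 mm → contributes +33 264 466 mm⁴
  hole: d = -56.6057 mm → contributes −252 149 mm⁴
Total I = 60 388 969 mm⁴.

I_xx ≈ 6.039 × 10⁷ mm⁴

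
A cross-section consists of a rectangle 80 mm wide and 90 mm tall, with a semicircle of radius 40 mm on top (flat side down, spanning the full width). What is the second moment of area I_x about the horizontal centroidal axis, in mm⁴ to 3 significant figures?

Split into non-overlapping primitives; take the origin at the lower-left of the bounding box.
Rectangular body: 80 × 90, A = 7 200 mm², y = 45 mm, Ī = 4 860 000 mm⁴.
Semicircular cap: semicircle r = 40, A = 2513.3 mm², y = 106.98 mm, Ī = 280 978 mm⁴.
Centroid: ȳ = ΣA·y / ΣA = 61.036 mm.
Transfer each piece to the horizontal centroidal axis using Ī + A·d² with d = y − 61.036:
  rectangular body: d = -16.036 mm → contributes +6 711 550 mm⁴
  semicircular cap: d = 45.94 mm → contributes +5 585 277 mm⁴
Total I = 12 296 827 mm⁴.

I_x ≈ 1.23 × 10⁷ mm⁴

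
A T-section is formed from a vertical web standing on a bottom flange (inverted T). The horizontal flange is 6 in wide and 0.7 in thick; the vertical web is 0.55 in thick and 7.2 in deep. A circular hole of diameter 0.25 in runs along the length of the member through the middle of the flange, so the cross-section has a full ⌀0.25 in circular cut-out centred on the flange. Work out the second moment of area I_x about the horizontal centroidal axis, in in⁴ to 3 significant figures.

Break the section into simple shapes (no overlaps), measuring from the bottom-left corner of the bounding box.
Flange: 6 × 0.7, A = 4.2 in², y = 0.35 in, Ī = 0.1715 in⁴.
Web: 0.55 × 7.2, A = 3.96 in², y = 4.3 in, Ī = 17.107 in⁴.
Hole (subtracted): ⌀0.25, A = 0.049087 in², y = 0.35 in, Ī = 0.00019175 in⁴.
Centroid: ȳ = ΣA·y / ΣA = 2.2785 in.
Transfer each piece to the horizontal centroidal axis using Ī + A·d² with d = y − 2.2785:
  flange: d = -1.9285 in → contributes +15.792 in⁴
  web: d = 2.0215 in → contributes +33.289 in⁴
  hole: d = -1.9285 in → contributes −0.18276 in⁴
Total I = 48.899 in⁴.

I_x ≈ 48.9 in⁴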